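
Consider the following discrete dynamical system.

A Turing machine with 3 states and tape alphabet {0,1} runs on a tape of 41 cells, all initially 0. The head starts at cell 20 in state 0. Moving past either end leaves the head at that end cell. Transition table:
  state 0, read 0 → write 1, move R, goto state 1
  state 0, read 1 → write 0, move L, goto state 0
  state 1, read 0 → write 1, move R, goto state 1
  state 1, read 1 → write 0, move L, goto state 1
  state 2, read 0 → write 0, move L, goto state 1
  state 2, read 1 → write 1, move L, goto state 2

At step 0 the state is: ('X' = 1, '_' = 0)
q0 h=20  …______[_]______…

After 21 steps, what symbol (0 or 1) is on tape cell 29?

step 0: q0 h=20  …______[_]______…
step 1: q1 h=21  …_____X[_]______…
step 2: q1 h=22  …____XX[_]______…
step 3: q1 h=23  …___XXX[_]______…
step 4: q1 h=24  …__XXXX[_]______…
step 5: q1 h=25  …_XXXXX[_]______…
step 6: q1 h=26  …XXXXXX[_]______…
step 7: q1 h=27  …XXXXXX[_]______…
step 8: q1 h=28  …XXXXXX[_]______…
step 9: q1 h=29  …XXXXXX[_]______…
step 10: q1 h=30  …XXXXXX[_]______…
step 11: q1 h=31  …XXXXXX[_]______…
step 12: q1 h=32  …XXXXXX[_]______…
step 13: q1 h=33  …XXXXXX[_]______…
step 14: q1 h=34  …XXXXXX[_]______|
step 15: q1 h=35  …XXXXXX[_]_____|
step 16: q1 h=36  …XXXXXX[_]____|
step 17: q1 h=37  …XXXXXX[_]___|
step 18: q1 h=38  …XXXXXX[_]__|
step 19: q1 h=39  …XXXXXX[_]_|
step 20: q1 h=40  …XXXXXX[_]|
step 21: q1 h=40  …XXXXXX[X]|

1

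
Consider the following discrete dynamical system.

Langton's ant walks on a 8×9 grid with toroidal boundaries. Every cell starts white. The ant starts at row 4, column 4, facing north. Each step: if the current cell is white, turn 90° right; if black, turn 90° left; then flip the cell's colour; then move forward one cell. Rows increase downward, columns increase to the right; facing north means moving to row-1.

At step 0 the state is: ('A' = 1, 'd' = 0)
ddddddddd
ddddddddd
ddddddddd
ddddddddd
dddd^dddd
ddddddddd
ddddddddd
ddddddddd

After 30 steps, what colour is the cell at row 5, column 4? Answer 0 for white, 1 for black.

0

k=0  ddddddddd
ddddddddd
ddddddddd
ddddddddd
dddd^dddd
ddddddddd
ddddddddd
ddddddddd
k=1  ddddddddd
ddddddddd
ddddddddd
ddddddddd
ddddA>ddd
ddddddddd
ddddddddd
ddddddddd
k=2  ddddddddd
ddddddddd
ddddddddd
ddddddddd
ddddAAddd
dddddvddd
ddddddddd
ddddddddd
k=3  ddddddddd
ddddddddd
ddddddddd
ddddddddd
ddddAAddd
dddd<Addd
ddddddddd
ddddddddd
k=4  ddddddddd
ddddddddd
ddddddddd
ddddddddd
dddd^Addd
ddddAAddd
ddddddddd
ddddddddd
k=5  ddddddddd
ddddddddd
ddddddddd
ddddddddd
ddd<dAddd
ddddAAddd
ddddddddd
ddddddddd
k=6  ddddddddd
ddddddddd
ddddddddd
ddd^ddddd
dddAdAddd
ddddAAddd
ddddddddd
ddddddddd
k=7  ddddddddd
ddddddddd
ddddddddd
dddA>dddd
dddAdAddd
ddddAAddd
ddddddddd
ddddddddd
k=8  ddddddddd
ddddddddd
ddddddddd
dddAAdddd
dddAvAddd
ddddAAddd
ddddddddd
ddddddddd
k=9  ddddddddd
ddddddddd
ddddddddd
dddAAdddd
ddd<AAddd
ddddAAddd
ddddddddd
ddddddddd
k=10  ddddddddd
ddddddddd
ddddddddd
dddAAdddd
ddddAAddd
dddvAAddd
ddddddddd
ddddddddd
k=11  ddddddddd
ddddddddd
ddddddddd
dddAAdddd
ddddAAddd
dd<AAAddd
ddddddddd
ddddddddd
k=12  ddddddddd
ddddddddd
ddddddddd
dddAAdddd
dd^dAAddd
ddAAAAddd
ddddddddd
ddddddddd
k=13  ddddddddd
ddddddddd
ddddddddd
dddAAdddd
ddA>AAddd
ddAAAAddd
ddddddddd
ddddddddd
k=14  ddddddddd
ddddddddd
ddddddddd
dddAAdddd
ddAAAAddd
ddAvAAddd
ddddddddd
ddddddddd
k=15  ddddddddd
ddddddddd
ddddddddd
dddAAdddd
ddAAAAddd
ddAd>Addd
ddddddddd
ddddddddd
k=16  ddddddddd
ddddddddd
ddddddddd
dddAAdddd
ddAA^Addd
ddAddAddd
ddddddddd
ddddddddd
k=17  ddddddddd
ddddddddd
ddddddddd
dddAAdddd
ddA<dAddd
ddAddAddd
ddddddddd
ddddddddd
k=18  ddddddddd
ddddddddd
ddddddddd
dddAAdddd
ddAddAddd
ddAvdAddd
ddddddddd
ddddddddd
k=19  ddddddddd
ddddddddd
ddddddddd
dddAAdddd
ddAddAddd
dd<AdAddd
ddddddddd
ddddddddd
k=20  ddddddddd
ddddddddd
ddddddddd
dddAAdddd
ddAddAddd
dddAdAddd
ddvdddddd
ddddddddd
k=21  ddddddddd
ddddddddd
ddddddddd
dddAAdddd
ddAddAddd
dddAdAddd
d<Adddddd
ddddddddd
k=22  ddddddddd
ddddddddd
ddddddddd
dddAAdddd
ddAddAddd
d^dAdAddd
dAAdddddd
ddddddddd
k=23  ddddddddd
ddddddddd
ddddddddd
dddAAdddd
ddAddAddd
dA>AdAddd
dAAdddddd
ddddddddd
k=24  ddddddddd
ddddddddd
ddddddddd
dddAAdddd
ddAddAddd
dAAAdAddd
dAvdddddd
ddddddddd
k=25  ddddddddd
ddddddddd
ddddddddd
dddAAdddd
ddAddAddd
dAAAdAddd
dAd>ddddd
ddddddddd
k=26  ddddddddd
ddddddddd
ddddddddd
dddAAdddd
ddAddAddd
dAAAdAddd
dAdAddddd
dddvddddd
k=27  ddddddddd
ddddddddd
ddddddddd
dddAAdddd
ddAddAddd
dAAAdAddd
dAdAddddd
dd<Addddd
k=28  ddddddddd
ddddddddd
ddddddddd
dddAAdddd
ddAddAddd
dAAAdAddd
dA^Addddd
ddAAddddd
k=29  ddddddddd
ddddddddd
ddddddddd
dddAAdddd
ddAddAddd
dAAAdAddd
dAA>ddddd
ddAAddddd
k=30  ddddddddd
ddddddddd
ddddddddd
dddAAdddd
ddAddAddd
dAA^dAddd
dAAdddddd
ddAAddddd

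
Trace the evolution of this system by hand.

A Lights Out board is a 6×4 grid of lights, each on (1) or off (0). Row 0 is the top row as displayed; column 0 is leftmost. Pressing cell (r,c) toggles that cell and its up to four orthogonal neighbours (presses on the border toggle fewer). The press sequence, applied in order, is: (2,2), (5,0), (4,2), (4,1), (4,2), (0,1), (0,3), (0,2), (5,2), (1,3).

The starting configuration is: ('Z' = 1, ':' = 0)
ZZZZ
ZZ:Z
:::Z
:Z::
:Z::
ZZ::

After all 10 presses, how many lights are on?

gen 0: ZZZZ
ZZ:Z
:::Z
:Z::
:Z::
ZZ::
gen 1: ZZZZ
ZZZZ
:ZZ:
:ZZ:
:Z::
ZZ::
gen 2: ZZZZ
ZZZZ
:ZZ:
:ZZ:
ZZ::
::::
gen 3: ZZZZ
ZZZZ
:ZZ:
:Z::
Z:ZZ
::Z:
gen 4: ZZZZ
ZZZZ
:ZZ:
::::
:Z:Z
:ZZ:
gen 5: ZZZZ
ZZZZ
:ZZ:
::Z:
::Z:
:Z::
gen 6: :::Z
Z:ZZ
:ZZ:
::Z:
::Z:
:Z::
gen 7: ::Z:
Z:Z:
:ZZ:
::Z:
::Z:
:Z::
gen 8: :Z:Z
Z:::
:ZZ:
::Z:
::Z:
:Z::
gen 9: :Z:Z
Z:::
:ZZ:
::Z:
::::
::ZZ
gen 10: :Z::
Z:ZZ
:ZZZ
::Z:
::::
::ZZ

10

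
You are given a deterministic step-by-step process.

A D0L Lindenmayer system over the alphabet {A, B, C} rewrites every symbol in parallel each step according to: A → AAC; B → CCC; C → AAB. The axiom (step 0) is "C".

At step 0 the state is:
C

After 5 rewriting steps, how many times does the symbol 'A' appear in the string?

154

[0] C
[1] AAB
[2] AACAACCCC
[3] AACAACAABAACAACAABAABAABAAB
[4] AACAACAABAACAACAABAACAACCCCAACAACAABAACAACAABAACAACCCCAACAACCCCAACAACCCCAACAACCCC
[5] AACAACAABAACAACAABAACAACCCCAACAACAABAACAACAABAACAACCCCAACA…BAABAACAACAABAACAACAABAABAABAABAACAACAABAACAACAABAABAABAAB  (len 243)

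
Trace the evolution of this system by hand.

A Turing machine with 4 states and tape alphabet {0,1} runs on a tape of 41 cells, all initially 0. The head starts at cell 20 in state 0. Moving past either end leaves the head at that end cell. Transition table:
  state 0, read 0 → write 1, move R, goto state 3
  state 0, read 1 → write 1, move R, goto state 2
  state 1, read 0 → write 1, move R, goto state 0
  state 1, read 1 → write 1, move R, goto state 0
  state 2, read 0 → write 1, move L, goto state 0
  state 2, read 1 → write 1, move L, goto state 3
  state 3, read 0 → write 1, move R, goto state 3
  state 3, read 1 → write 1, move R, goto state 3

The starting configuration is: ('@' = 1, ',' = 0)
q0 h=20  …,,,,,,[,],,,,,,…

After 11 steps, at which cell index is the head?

31

0) q0 h=20  …,,,,,,[,],,,,,,…
1) q3 h=21  …,,,,,@[,],,,,,,…
2) q3 h=22  …,,,,@@[,],,,,,,…
3) q3 h=23  …,,,@@@[,],,,,,,…
4) q3 h=24  …,,@@@@[,],,,,,,…
5) q3 h=25  …,@@@@@[,],,,,,,…
6) q3 h=26  …@@@@@@[,],,,,,,…
7) q3 h=27  …@@@@@@[,],,,,,,…
8) q3 h=28  …@@@@@@[,],,,,,,…
9) q3 h=29  …@@@@@@[,],,,,,,…
10) q3 h=30  …@@@@@@[,],,,,,,…
11) q3 h=31  …@@@@@@[,],,,,,,…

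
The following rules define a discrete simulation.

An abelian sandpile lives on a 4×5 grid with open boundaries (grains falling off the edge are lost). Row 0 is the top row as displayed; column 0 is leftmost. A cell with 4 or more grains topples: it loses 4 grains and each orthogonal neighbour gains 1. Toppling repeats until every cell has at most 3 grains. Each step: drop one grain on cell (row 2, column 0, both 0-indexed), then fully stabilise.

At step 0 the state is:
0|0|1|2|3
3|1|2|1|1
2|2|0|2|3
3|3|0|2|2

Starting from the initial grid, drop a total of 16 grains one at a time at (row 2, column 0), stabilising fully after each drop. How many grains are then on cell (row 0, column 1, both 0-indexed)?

0) 0|0|1|2|3
3|1|2|1|1
2|2|0|2|3
3|3|0|2|2
1) 0|0|1|2|3
3|1|2|1|1
3|2|0|2|3
3|3|0|2|2
2) 1|0|1|2|3
0|3|2|1|1
3|0|1|2|3
1|1|1|2|2
3) 1|0|1|2|3
1|3|2|1|1
0|1|1|2|3
2|1|1|2|2
4) 1|0|1|2|3
1|3|2|1|1
1|1|1|2|3
2|1|1|2|2
5) 1|0|1|2|3
1|3|2|1|1
2|1|1|2|3
2|1|1|2|2
6) 1|0|1|2|3
1|3|2|1|1
3|1|1|2|3
2|1|1|2|2
7) 1|0|1|2|3
2|3|2|1|1
0|2|1|2|3
3|1|1|2|2
8) 1|0|1|2|3
2|3|2|1|1
1|2|1|2|3
3|1|1|2|2
9) 1|0|1|2|3
2|3|2|1|1
2|2|1|2|3
3|1|1|2|2
10) 1|0|1|2|3
2|3|2|1|1
3|2|1|2|3
3|1|1|2|2
11) 1|0|1|2|3
3|3|2|1|1
1|3|1|2|3
0|2|1|2|2
12) 1|0|1|2|3
3|3|2|1|1
2|3|1|2|3
0|2|1|2|2
13) 1|0|1|2|3
3|3|2|1|1
3|3|1|2|3
0|2|1|2|2
14) 2|1|1|2|3
1|1|3|1|1
2|1|2|2|3
1|3|1|2|2
15) 2|1|1|2|3
1|1|3|1|1
3|1|2|2|3
1|3|1|2|2
16) 2|1|1|2|3
2|1|3|1|1
0|2|2|2|3
2|3|1|2|2

1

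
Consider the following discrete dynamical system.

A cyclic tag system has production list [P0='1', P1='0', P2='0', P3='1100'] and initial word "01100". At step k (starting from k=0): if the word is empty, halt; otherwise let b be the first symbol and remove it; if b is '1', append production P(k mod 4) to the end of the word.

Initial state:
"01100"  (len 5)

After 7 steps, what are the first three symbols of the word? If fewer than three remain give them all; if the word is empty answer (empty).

(empty)

t=0: "01100"  (len 5)
t=1: "1100"  (len 4)
t=2: "1000"  (len 4)
t=3: "0000"  (len 4)
t=4: "000"  (len 3)
t=5: "00"  (len 2)
t=6: "0"  (len 1)
t=7: (halted — word empty)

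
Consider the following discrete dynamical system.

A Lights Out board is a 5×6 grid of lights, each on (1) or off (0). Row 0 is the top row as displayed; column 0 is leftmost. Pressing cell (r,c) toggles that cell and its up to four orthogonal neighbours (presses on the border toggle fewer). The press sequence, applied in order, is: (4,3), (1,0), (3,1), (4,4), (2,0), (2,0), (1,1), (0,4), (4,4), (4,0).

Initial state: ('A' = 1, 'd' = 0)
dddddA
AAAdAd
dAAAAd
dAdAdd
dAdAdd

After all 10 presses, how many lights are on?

step 0: dddddA
AAAdAd
dAAAAd
dAdAdd
dAdAdd
step 1: dddddA
AAAdAd
dAAAAd
dAdddd
dAAdAd
step 2: AddddA
ddAdAd
AAAAAd
dAdddd
dAAdAd
step 3: AddddA
ddAdAd
AdAAAd
AdAddd
ddAdAd
step 4: AddddA
ddAdAd
AdAAAd
AdAdAd
ddAAdA
step 5: AddddA
AdAdAd
dAAAAd
ddAdAd
ddAAdA
step 6: AddddA
ddAdAd
AdAAAd
AdAdAd
ddAAdA
step 7: AAdddA
AAddAd
AAAAAd
AdAdAd
ddAAdA
step 8: AAdAAd
AAdddd
AAAAAd
AdAdAd
ddAAdA
step 9: AAdAAd
AAdddd
AAAAAd
AdAddd
ddAdAd
step 10: AAdAAd
AAdddd
AAAAAd
ddAddd
AAAdAd

16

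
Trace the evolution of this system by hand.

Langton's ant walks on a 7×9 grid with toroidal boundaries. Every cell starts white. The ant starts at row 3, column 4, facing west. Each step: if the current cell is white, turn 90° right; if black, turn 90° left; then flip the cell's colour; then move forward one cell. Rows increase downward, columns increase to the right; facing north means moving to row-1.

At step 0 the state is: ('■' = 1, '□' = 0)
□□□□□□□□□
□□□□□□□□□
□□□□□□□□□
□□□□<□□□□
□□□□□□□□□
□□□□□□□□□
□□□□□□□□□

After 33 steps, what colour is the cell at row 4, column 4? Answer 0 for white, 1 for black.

0

0) □□□□□□□□□
□□□□□□□□□
□□□□□□□□□
□□□□<□□□□
□□□□□□□□□
□□□□□□□□□
□□□□□□□□□
1) □□□□□□□□□
□□□□□□□□□
□□□□^□□□□
□□□□■□□□□
□□□□□□□□□
□□□□□□□□□
□□□□□□□□□
2) □□□□□□□□□
□□□□□□□□□
□□□□■>□□□
□□□□■□□□□
□□□□□□□□□
□□□□□□□□□
□□□□□□□□□
3) □□□□□□□□□
□□□□□□□□□
□□□□■■□□□
□□□□■v□□□
□□□□□□□□□
□□□□□□□□□
□□□□□□□□□
4) □□□□□□□□□
□□□□□□□□□
□□□□■■□□□
□□□□<■□□□
□□□□□□□□□
□□□□□□□□□
□□□□□□□□□
5) □□□□□□□□□
□□□□□□□□□
□□□□■■□□□
□□□□□■□□□
□□□□v□□□□
□□□□□□□□□
□□□□□□□□□
6) □□□□□□□□□
□□□□□□□□□
□□□□■■□□□
□□□□□■□□□
□□□<■□□□□
□□□□□□□□□
□□□□□□□□□
7) □□□□□□□□□
□□□□□□□□□
□□□□■■□□□
□□□^□■□□□
□□□■■□□□□
□□□□□□□□□
□□□□□□□□□
8) □□□□□□□□□
□□□□□□□□□
□□□□■■□□□
□□□■>■□□□
□□□■■□□□□
□□□□□□□□□
□□□□□□□□□
9) □□□□□□□□□
□□□□□□□□□
□□□□■■□□□
□□□■■■□□□
□□□■v□□□□
□□□□□□□□□
□□□□□□□□□
10) □□□□□□□□□
□□□□□□□□□
□□□□■■□□□
□□□■■■□□□
□□□■□>□□□
□□□□□□□□□
□□□□□□□□□
11) □□□□□□□□□
□□□□□□□□□
□□□□■■□□□
□□□■■■□□□
□□□■□■□□□
□□□□□v□□□
□□□□□□□□□
12) □□□□□□□□□
□□□□□□□□□
□□□□■■□□□
□□□■■■□□□
□□□■□■□□□
□□□□<■□□□
□□□□□□□□□
13) □□□□□□□□□
□□□□□□□□□
□□□□■■□□□
□□□■■■□□□
□□□■^■□□□
□□□□■■□□□
□□□□□□□□□
14) □□□□□□□□□
□□□□□□□□□
□□□□■■□□□
□□□■■■□□□
□□□■■>□□□
□□□□■■□□□
□□□□□□□□□
15) □□□□□□□□□
□□□□□□□□□
□□□□■■□□□
□□□■■^□□□
□□□■■□□□□
□□□□■■□□□
□□□□□□□□□
16) □□□□□□□□□
□□□□□□□□□
□□□□■■□□□
□□□■<□□□□
□□□■■□□□□
□□□□■■□□□
□□□□□□□□□
17) □□□□□□□□□
□□□□□□□□□
□□□□■■□□□
□□□■□□□□□
□□□■v□□□□
□□□□■■□□□
□□□□□□□□□
18) □□□□□□□□□
□□□□□□□□□
□□□□■■□□□
□□□■□□□□□
□□□■□>□□□
□□□□■■□□□
□□□□□□□□□
19) □□□□□□□□□
□□□□□□□□□
□□□□■■□□□
□□□■□□□□□
□□□■□■□□□
□□□□■v□□□
□□□□□□□□□
20) □□□□□□□□□
□□□□□□□□□
□□□□■■□□□
□□□■□□□□□
□□□■□■□□□
□□□□■□>□□
□□□□□□□□□
21) □□□□□□□□□
□□□□□□□□□
□□□□■■□□□
□□□■□□□□□
□□□■□■□□□
□□□□■□■□□
□□□□□□v□□
22) □□□□□□□□□
□□□□□□□□□
□□□□■■□□□
□□□■□□□□□
□□□■□■□□□
□□□□■□■□□
□□□□□<■□□
23) □□□□□□□□□
□□□□□□□□□
□□□□■■□□□
□□□■□□□□□
□□□■□■□□□
□□□□■^■□□
□□□□□■■□□
24) □□□□□□□□□
□□□□□□□□□
□□□□■■□□□
□□□■□□□□□
□□□■□■□□□
□□□□■■>□□
□□□□□■■□□
25) □□□□□□□□□
□□□□□□□□□
□□□□■■□□□
□□□■□□□□□
□□□■□■^□□
□□□□■■□□□
□□□□□■■□□
26) □□□□□□□□□
□□□□□□□□□
□□□□■■□□□
□□□■□□□□□
□□□■□■■>□
□□□□■■□□□
□□□□□■■□□
27) □□□□□□□□□
□□□□□□□□□
□□□□■■□□□
□□□■□□□□□
□□□■□■■■□
□□□□■■□v□
□□□□□■■□□
28) □□□□□□□□□
□□□□□□□□□
□□□□■■□□□
□□□■□□□□□
□□□■□■■■□
□□□□■■<■□
□□□□□■■□□
29) □□□□□□□□□
□□□□□□□□□
□□□□■■□□□
□□□■□□□□□
□□□■□■^■□
□□□□■■■■□
□□□□□■■□□
30) □□□□□□□□□
□□□□□□□□□
□□□□■■□□□
□□□■□□□□□
□□□■□<□■□
□□□□■■■■□
□□□□□■■□□
31) □□□□□□□□□
□□□□□□□□□
□□□□■■□□□
□□□■□□□□□
□□□■□□□■□
□□□□■v■■□
□□□□□■■□□
32) □□□□□□□□□
□□□□□□□□□
□□□□■■□□□
□□□■□□□□□
□□□■□□□■□
□□□□■□>■□
□□□□□■■□□
33) □□□□□□□□□
□□□□□□□□□
□□□□■■□□□
□□□■□□□□□
□□□■□□^■□
□□□□■□□■□
□□□□□■■□□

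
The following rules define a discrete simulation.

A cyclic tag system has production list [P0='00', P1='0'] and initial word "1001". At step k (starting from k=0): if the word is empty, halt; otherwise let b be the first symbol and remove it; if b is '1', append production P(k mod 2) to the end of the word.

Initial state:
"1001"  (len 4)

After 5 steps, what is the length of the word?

[0] "1001"  (len 4)
[1] "00100"  (len 5)
[2] "0100"  (len 4)
[3] "100"  (len 3)
[4] "000"  (len 3)
[5] "00"  (len 2)

2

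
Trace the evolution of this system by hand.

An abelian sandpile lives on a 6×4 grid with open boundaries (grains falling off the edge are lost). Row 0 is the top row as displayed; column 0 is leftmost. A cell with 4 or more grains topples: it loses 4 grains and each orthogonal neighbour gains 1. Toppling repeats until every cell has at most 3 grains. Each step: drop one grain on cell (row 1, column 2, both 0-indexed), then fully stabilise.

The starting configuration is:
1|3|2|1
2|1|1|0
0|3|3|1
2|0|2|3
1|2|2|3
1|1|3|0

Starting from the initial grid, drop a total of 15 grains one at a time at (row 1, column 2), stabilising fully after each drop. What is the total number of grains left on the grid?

0) 1|3|2|1
2|1|1|0
0|3|3|1
2|0|2|3
1|2|2|3
1|1|3|0
1) 1|3|2|1
2|1|2|0
0|3|3|1
2|0|2|3
1|2|2|3
1|1|3|0
2) 1|3|2|1
2|1|3|0
0|3|3|1
2|0|2|3
1|2|2|3
1|1|3|0
3) 1|3|3|1
2|3|1|1
1|0|1|2
2|1|3|3
1|2|2|3
1|1|3|0
4) 1|3|3|1
2|3|2|1
1|0|1|2
2|1|3|3
1|2|2|3
1|1|3|0
5) 1|3|3|1
2|3|3|1
1|0|1|2
2|1|3|3
1|2|2|3
1|1|3|0
6) 2|1|1|2
3|1|2|2
1|1|2|2
2|1|3|3
1|2|2|3
1|1|3|0
7) 2|1|1|2
3|1|3|2
1|1|2|2
2|1|3|3
1|2|2|3
1|1|3|0
8) 2|1|2|2
3|2|0|3
1|1|3|2
2|1|3|3
1|2|2|3
1|1|3|0
9) 2|1|2|2
3|2|1|3
1|1|3|2
2|1|3|3
1|2|2|3
1|1|3|0
10) 2|1|2|2
3|2|2|3
1|1|3|2
2|1|3|3
1|2|2|3
1|1|3|0
11) 2|1|2|2
3|2|3|3
1|1|3|2
2|1|3|3
1|2|2|3
1|1|3|0
12) 2|1|3|3
3|3|2|1
1|2|2|1
2|2|2|2
1|3|1|1
1|2|0|2
13) 2|1|3|3
3|3|3|1
1|2|2|1
2|2|2|2
1|3|1|1
1|2|0|2
14) 3|3|1|0
0|1|2|3
2|3|3|1
2|2|2|2
1|3|1|1
1|2|0|2
15) 3|3|1|0
0|1|3|3
2|3|3|1
2|2|2|2
1|3|1|1
1|2|0|2

42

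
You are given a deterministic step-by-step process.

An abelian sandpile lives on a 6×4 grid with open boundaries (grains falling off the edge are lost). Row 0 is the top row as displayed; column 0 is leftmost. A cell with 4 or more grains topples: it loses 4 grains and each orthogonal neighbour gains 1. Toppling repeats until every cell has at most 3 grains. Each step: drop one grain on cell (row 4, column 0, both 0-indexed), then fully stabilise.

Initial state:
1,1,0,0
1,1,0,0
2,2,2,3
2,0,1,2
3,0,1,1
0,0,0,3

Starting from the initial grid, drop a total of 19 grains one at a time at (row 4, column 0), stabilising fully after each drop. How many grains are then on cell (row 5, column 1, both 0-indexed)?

0) 1,1,0,0
1,1,0,0
2,2,2,3
2,0,1,2
3,0,1,1
0,0,0,3
1) 1,1,0,0
1,1,0,0
2,2,2,3
3,0,1,2
0,1,1,1
1,0,0,3
2) 1,1,0,0
1,1,0,0
2,2,2,3
3,0,1,2
1,1,1,1
1,0,0,3
3) 1,1,0,0
1,1,0,0
2,2,2,3
3,0,1,2
2,1,1,1
1,0,0,3
4) 1,1,0,0
1,1,0,0
2,2,2,3
3,0,1,2
3,1,1,1
1,0,0,3
5) 1,1,0,0
1,1,0,0
3,2,2,3
0,1,1,2
1,2,1,1
2,0,0,3
6) 1,1,0,0
1,1,0,0
3,2,2,3
0,1,1,2
2,2,1,1
2,0,0,3
7) 1,1,0,0
1,1,0,0
3,2,2,3
0,1,1,2
3,2,1,1
2,0,0,3
8) 1,1,0,0
1,1,0,0
3,2,2,3
1,1,1,2
0,3,1,1
3,0,0,3
9) 1,1,0,0
1,1,0,0
3,2,2,3
1,1,1,2
1,3,1,1
3,0,0,3
10) 1,1,0,0
1,1,0,0
3,2,2,3
1,1,1,2
2,3,1,1
3,0,0,3
11) 1,1,0,0
1,1,0,0
3,2,2,3
1,1,1,2
3,3,1,1
3,0,0,3
12) 1,1,0,0
1,1,0,0
3,2,2,3
2,2,1,2
2,0,2,1
0,2,0,3
13) 1,1,0,0
1,1,0,0
3,2,2,3
2,2,1,2
3,0,2,1
0,2,0,3
14) 1,1,0,0
1,1,0,0
3,2,2,3
3,2,1,2
0,1,2,1
1,2,0,3
15) 1,1,0,0
1,1,0,0
3,2,2,3
3,2,1,2
1,1,2,1
1,2,0,3
16) 1,1,0,0
1,1,0,0
3,2,2,3
3,2,1,2
2,1,2,1
1,2,0,3
17) 1,1,0,0
1,1,0,0
3,2,2,3
3,2,1,2
3,1,2,1
1,2,0,3
18) 1,1,0,0
2,1,0,0
0,3,2,3
1,3,1,2
1,2,2,1
2,2,0,3
19) 1,1,0,0
2,1,0,0
0,3,2,3
1,3,1,2
2,2,2,1
2,2,0,3

2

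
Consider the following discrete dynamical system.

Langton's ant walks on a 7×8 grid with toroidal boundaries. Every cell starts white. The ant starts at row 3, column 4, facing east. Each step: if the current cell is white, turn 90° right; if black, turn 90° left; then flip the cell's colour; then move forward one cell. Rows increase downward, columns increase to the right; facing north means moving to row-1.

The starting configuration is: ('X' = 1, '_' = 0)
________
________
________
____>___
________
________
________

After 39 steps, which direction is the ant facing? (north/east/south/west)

step 0: ________
________
________
____>___
________
________
________
step 1: ________
________
________
____X___
____v___
________
________
step 2: ________
________
________
____X___
___<X___
________
________
step 3: ________
________
________
___^X___
___XX___
________
________
step 4: ________
________
________
___X>___
___XX___
________
________
step 5: ________
________
____^___
___X____
___XX___
________
________
step 6: ________
________
____X>__
___X____
___XX___
________
________
step 7: ________
________
____XX__
___X_v__
___XX___
________
________
step 8: ________
________
____XX__
___X<X__
___XX___
________
________
step 9: ________
________
____^X__
___XXX__
___XX___
________
________
step 10: ________
________
___<_X__
___XXX__
___XX___
________
________
step 11: ________
___^____
___X_X__
___XXX__
___XX___
________
________
step 12: ________
___X>___
___X_X__
___XXX__
___XX___
________
________
step 13: ________
___XX___
___XvX__
___XXX__
___XX___
________
________
step 14: ________
___XX___
___<XX__
___XXX__
___XX___
________
________
step 15: ________
___XX___
____XX__
___vXX__
___XX___
________
________
step 16: ________
___XX___
____XX__
____>X__
___XX___
________
________
step 17: ________
___XX___
____^X__
_____X__
___XX___
________
________
step 18: ________
___XX___
___<_X__
_____X__
___XX___
________
________
step 19: ________
___^X___
___X_X__
_____X__
___XX___
________
________
step 20: ________
__<_X___
___X_X__
_____X__
___XX___
________
________
step 21: __^_____
__X_X___
___X_X__
_____X__
___XX___
________
________
step 22: __X>____
__X_X___
___X_X__
_____X__
___XX___
________
________
step 23: __XX____
__XvX___
___X_X__
_____X__
___XX___
________
________
step 24: __XX____
__<XX___
___X_X__
_____X__
___XX___
________
________
step 25: __XX____
___XX___
__vX_X__
_____X__
___XX___
________
________
step 26: __XX____
___XX___
_<XX_X__
_____X__
___XX___
________
________
step 27: __XX____
_^_XX___
_XXX_X__
_____X__
___XX___
________
________
step 28: __XX____
_X>XX___
_XXX_X__
_____X__
___XX___
________
________
step 29: __XX____
_XXXX___
_XvX_X__
_____X__
___XX___
________
________
step 30: __XX____
_XXXX___
_X_>_X__
_____X__
___XX___
________
________
step 31: __XX____
_XX^X___
_X___X__
_____X__
___XX___
________
________
step 32: __XX____
_X<_X___
_X___X__
_____X__
___XX___
________
________
step 33: __XX____
_X__X___
_Xv__X__
_____X__
___XX___
________
________
step 34: __XX____
_X__X___
_<X__X__
_____X__
___XX___
________
________
step 35: __XX____
_X__X___
__X__X__
_v___X__
___XX___
________
________
step 36: __XX____
_X__X___
__X__X__
<X___X__
___XX___
________
________
step 37: __XX____
_X__X___
^_X__X__
XX___X__
___XX___
________
________
step 38: __XX____
_X__X___
X>X__X__
XX___X__
___XX___
________
________
step 39: __XX____
_X__X___
XXX__X__
Xv___X__
___XX___
________
________

south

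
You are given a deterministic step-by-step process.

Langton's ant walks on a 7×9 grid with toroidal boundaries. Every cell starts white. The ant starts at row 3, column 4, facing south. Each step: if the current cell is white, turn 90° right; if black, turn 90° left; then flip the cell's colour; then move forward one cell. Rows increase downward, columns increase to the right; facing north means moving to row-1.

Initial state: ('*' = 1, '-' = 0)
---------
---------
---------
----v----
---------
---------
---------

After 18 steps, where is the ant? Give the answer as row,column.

[0] ---------
---------
---------
----v----
---------
---------
---------
[1] ---------
---------
---------
---<*----
---------
---------
---------
[2] ---------
---------
---^-----
---**----
---------
---------
---------
[3] ---------
---------
---*>----
---**----
---------
---------
---------
[4] ---------
---------
---**----
---*v----
---------
---------
---------
[5] ---------
---------
---**----
---*->---
---------
---------
---------
[6] ---------
---------
---**----
---*-*---
-----v---
---------
---------
[7] ---------
---------
---**----
---*-*---
----<*---
---------
---------
[8] ---------
---------
---**----
---*^*---
----**---
---------
---------
[9] ---------
---------
---**----
---**>---
----**---
---------
---------
[10] ---------
---------
---**^---
---**----
----**---
---------
---------
[11] ---------
---------
---***>--
---**----
----**---
---------
---------
[12] ---------
---------
---****--
---**-v--
----**---
---------
---------
[13] ---------
---------
---****--
---**<*--
----**---
---------
---------
[14] ---------
---------
---**^*--
---****--
----**---
---------
---------
[15] ---------
---------
---*<-*--
---****--
----**---
---------
---------
[16] ---------
---------
---*--*--
---*v**--
----**---
---------
---------
[17] ---------
---------
---*--*--
---*->*--
----**---
---------
---------
[18] ---------
---------
---*-^*--
---*--*--
----**---
---------
---------

2,5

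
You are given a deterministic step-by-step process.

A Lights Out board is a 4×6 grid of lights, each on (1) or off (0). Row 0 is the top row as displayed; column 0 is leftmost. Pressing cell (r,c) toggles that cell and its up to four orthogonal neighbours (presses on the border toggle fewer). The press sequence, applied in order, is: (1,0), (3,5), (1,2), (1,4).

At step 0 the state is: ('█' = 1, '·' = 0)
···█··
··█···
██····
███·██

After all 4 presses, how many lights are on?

14

step 0: ···█··
··█···
██····
███·██
step 1: █··█··
███···
·█····
███·██
step 2: █··█··
███···
·█···█
███···
step 3: █·██··
█··█··
·██··█
███···
step 4: █·███·
█···██
·██·██
███···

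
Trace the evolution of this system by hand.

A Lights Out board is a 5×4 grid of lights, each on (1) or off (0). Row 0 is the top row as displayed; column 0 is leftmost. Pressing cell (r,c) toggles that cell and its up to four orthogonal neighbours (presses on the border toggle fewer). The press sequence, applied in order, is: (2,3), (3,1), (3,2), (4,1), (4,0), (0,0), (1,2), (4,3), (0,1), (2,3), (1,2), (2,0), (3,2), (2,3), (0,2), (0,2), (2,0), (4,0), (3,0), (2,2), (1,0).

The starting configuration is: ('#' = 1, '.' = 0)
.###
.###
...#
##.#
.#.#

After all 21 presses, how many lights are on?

0) .###
.###
...#
##.#
.#.#
1) .###
.##.
..#.
##..
.#.#
2) .###
.##.
.##.
..#.
...#
3) .###
.##.
.#..
.#.#
..##
4) .###
.##.
.#..
...#
##.#
5) .###
.##.
.#..
#..#
...#
6) #.##
###.
.#..
#..#
...#
7) #..#
#..#
.##.
#..#
...#
8) #..#
#..#
.##.
#...
..#.
9) .###
##.#
.##.
#...
..#.
10) .###
##..
.#.#
#..#
..#.
11) .#.#
#.##
.###
#..#
..#.
12) .#.#
..##
#.##
...#
..#.
13) .#.#
..##
#..#
.##.
....
14) .#.#
..#.
#.#.
.###
....
15) ..#.
....
#.#.
.###
....
16) .#.#
..#.
#.#.
.###
....
17) .#.#
#.#.
.##.
####
....
18) .#.#
#.#.
.##.
.###
##..
19) .#.#
#.#.
###.
#.##
.#..
20) .#.#
#...
#..#
#..#
.#..
21) ##.#
.#..
...#
#..#
.#..

8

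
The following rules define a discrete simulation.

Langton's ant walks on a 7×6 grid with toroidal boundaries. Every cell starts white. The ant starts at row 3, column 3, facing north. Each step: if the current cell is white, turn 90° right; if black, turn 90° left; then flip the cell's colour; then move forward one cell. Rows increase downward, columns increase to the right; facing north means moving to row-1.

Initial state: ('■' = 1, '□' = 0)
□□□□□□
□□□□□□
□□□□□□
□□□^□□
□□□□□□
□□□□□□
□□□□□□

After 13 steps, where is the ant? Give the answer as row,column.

k=0  □□□□□□
□□□□□□
□□□□□□
□□□^□□
□□□□□□
□□□□□□
□□□□□□
k=1  □□□□□□
□□□□□□
□□□□□□
□□□■>□
□□□□□□
□□□□□□
□□□□□□
k=2  □□□□□□
□□□□□□
□□□□□□
□□□■■□
□□□□v□
□□□□□□
□□□□□□
k=3  □□□□□□
□□□□□□
□□□□□□
□□□■■□
□□□<■□
□□□□□□
□□□□□□
k=4  □□□□□□
□□□□□□
□□□□□□
□□□^■□
□□□■■□
□□□□□□
□□□□□□
k=5  □□□□□□
□□□□□□
□□□□□□
□□<□■□
□□□■■□
□□□□□□
□□□□□□
k=6  □□□□□□
□□□□□□
□□^□□□
□□■□■□
□□□■■□
□□□□□□
□□□□□□
k=7  □□□□□□
□□□□□□
□□■>□□
□□■□■□
□□□■■□
□□□□□□
□□□□□□
k=8  □□□□□□
□□□□□□
□□■■□□
□□■v■□
□□□■■□
□□□□□□
□□□□□□
k=9  □□□□□□
□□□□□□
□□■■□□
□□<■■□
□□□■■□
□□□□□□
□□□□□□
k=10  □□□□□□
□□□□□□
□□■■□□
□□□■■□
□□v■■□
□□□□□□
□□□□□□
k=11  □□□□□□
□□□□□□
□□■■□□
□□□■■□
□<■■■□
□□□□□□
□□□□□□
k=12  □□□□□□
□□□□□□
□□■■□□
□^□■■□
□■■■■□
□□□□□□
□□□□□□
k=13  □□□□□□
□□□□□□
□□■■□□
□■>■■□
□■■■■□
□□□□□□
□□□□□□

3,2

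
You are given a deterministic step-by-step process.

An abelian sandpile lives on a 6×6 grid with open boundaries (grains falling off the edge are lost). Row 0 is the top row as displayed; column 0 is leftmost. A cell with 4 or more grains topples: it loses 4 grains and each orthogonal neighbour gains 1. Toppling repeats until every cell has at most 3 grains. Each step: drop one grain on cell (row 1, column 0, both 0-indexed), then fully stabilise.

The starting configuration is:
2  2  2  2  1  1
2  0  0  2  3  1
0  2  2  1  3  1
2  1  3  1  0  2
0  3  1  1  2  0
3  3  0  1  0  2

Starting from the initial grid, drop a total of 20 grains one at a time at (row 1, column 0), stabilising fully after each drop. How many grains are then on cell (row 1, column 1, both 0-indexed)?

step 0: 2  2  2  2  1  1
2  0  0  2  3  1
0  2  2  1  3  1
2  1  3  1  0  2
0  3  1  1  2  0
3  3  0  1  0  2
step 1: 2  2  2  2  1  1
3  0  0  2  3  1
0  2  2  1  3  1
2  1  3  1  0  2
0  3  1  1  2  0
3  3  0  1  0  2
step 2: 3  2  2  2  1  1
0  1  0  2  3  1
1  2  2  1  3  1
2  1  3  1  0  2
0  3  1  1  2  0
3  3  0  1  0  2
step 3: 3  2  2  2  1  1
1  1  0  2  3  1
1  2  2  1  3  1
2  1  3  1  0  2
0  3  1  1  2  0
3  3  0  1  0  2
step 4: 3  2  2  2  1  1
2  1  0  2  3  1
1  2  2  1  3  1
2  1  3  1  0  2
0  3  1  1  2  0
3  3  0  1  0  2
step 5: 3  2  2  2  1  1
3  1  0  2  3  1
1  2  2  1  3  1
2  1  3  1  0  2
0  3  1  1  2  0
3  3  0  1  0  2
step 6: 0  3  2  2  1  1
1  2  0  2  3  1
2  2  2  1  3  1
2  1  3  1  0  2
0  3  1  1  2  0
3  3  0  1  0  2
step 7: 0  3  2  2  1  1
2  2  0  2  3  1
2  2  2  1  3  1
2  1  3  1  0  2
0  3  1  1  2  0
3  3  0  1  0  2
step 8: 0  3  2  2  1  1
3  2  0  2  3  1
2  2  2  1  3  1
2  1  3  1  0  2
0  3  1  1  2  0
3  3  0  1  0  2
step 9: 1  3  2  2  1  1
0  3  0  2  3  1
3  2  2  1  3  1
2  1  3  1  0  2
0  3  1  1  2  0
3  3  0  1  0  2
step 10: 1  3  2  2  1  1
1  3  0  2  3  1
3  2  2  1  3  1
2  1  3  1  0  2
0  3  1  1  2  0
3  3  0  1  0  2
step 11: 1  3  2  2  1  1
2  3  0  2  3  1
3  2  2  1  3  1
2  1  3  1  0  2
0  3  1  1  2  0
3  3  0  1  0  2
step 12: 1  3  2  2  1  1
3  3  0  2  3  1
3  2  2  1  3  1
2  1  3  1  0  2
0  3  1  1  2  0
3  3  0  1  0  2
step 13: 3  0  3  2  1  1
2  2  1  2  3  1
1  0  3  1  3  1
3  2  3  1  0  2
0  3  1  1  2  0
3  3  0  1  0  2
step 14: 3  0  3  2  1  1
3  2  1  2  3  1
1  0  3  1  3  1
3  2  3  1  0  2
0  3  1  1  2  0
3  3  0  1  0  2
step 15: 0  1  3  2  1  1
1  3  1  2  3  1
2  0  3  1  3  1
3  2  3  1  0  2
0  3  1  1  2  0
3  3  0  1  0  2
step 16: 0  1  3  2  1  1
2  3  1  2  3  1
2  0  3  1  3  1
3  2  3  1  0  2
0  3  1  1  2  0
3  3  0  1  0  2
step 17: 0  1  3  2  1  1
3  3  1  2  3  1
2  0  3  1  3  1
3  2  3  1  0  2
0  3  1  1  2  0
3  3  0  1  0  2
step 18: 1  2  3  2  1  1
1  0  2  2  3  1
3  1  3  1  3  1
3  2  3  1  0  2
0  3  1  1  2  0
3  3  0  1  0  2
step 19: 1  2  3  2  1  1
2  0  2  2  3  1
3  1  3  1  3  1
3  2  3  1  0  2
0  3  1  1  2  0
3  3  0  1  0  2
step 20: 1  2  3  2  1  1
3  0  2  2  3  1
3  1  3  1  3  1
3  2  3  1  0  2
0  3  1  1  2  0
3  3  0  1  0  2

0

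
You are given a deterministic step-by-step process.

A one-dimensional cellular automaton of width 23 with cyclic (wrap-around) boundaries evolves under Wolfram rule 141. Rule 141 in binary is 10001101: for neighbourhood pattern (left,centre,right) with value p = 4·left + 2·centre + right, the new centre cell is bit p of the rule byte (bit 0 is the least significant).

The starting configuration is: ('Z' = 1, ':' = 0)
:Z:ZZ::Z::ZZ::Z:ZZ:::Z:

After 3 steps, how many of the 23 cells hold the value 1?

[0] :Z:ZZ::Z::ZZ::Z:ZZ:::Z:
[1] :Z:Z:::Z::Z:::Z:Z::Z:Z:
[2] :Z:Z:Z:Z::Z:Z:Z:Z::Z:Z:
[3] :Z:Z:Z:Z::Z:Z:Z:Z::Z:Z:

10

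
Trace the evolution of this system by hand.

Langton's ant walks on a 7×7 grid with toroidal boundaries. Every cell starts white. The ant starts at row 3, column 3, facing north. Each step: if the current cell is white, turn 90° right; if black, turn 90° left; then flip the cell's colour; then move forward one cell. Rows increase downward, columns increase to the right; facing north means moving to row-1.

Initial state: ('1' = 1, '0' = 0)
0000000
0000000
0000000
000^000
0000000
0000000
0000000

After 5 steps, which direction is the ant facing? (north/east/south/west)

0) 0000000
0000000
0000000
000^000
0000000
0000000
0000000
1) 0000000
0000000
0000000
0001>00
0000000
0000000
0000000
2) 0000000
0000000
0000000
0001100
0000v00
0000000
0000000
3) 0000000
0000000
0000000
0001100
000<100
0000000
0000000
4) 0000000
0000000
0000000
000^100
0001100
0000000
0000000
5) 0000000
0000000
0000000
00<0100
0001100
0000000
0000000

west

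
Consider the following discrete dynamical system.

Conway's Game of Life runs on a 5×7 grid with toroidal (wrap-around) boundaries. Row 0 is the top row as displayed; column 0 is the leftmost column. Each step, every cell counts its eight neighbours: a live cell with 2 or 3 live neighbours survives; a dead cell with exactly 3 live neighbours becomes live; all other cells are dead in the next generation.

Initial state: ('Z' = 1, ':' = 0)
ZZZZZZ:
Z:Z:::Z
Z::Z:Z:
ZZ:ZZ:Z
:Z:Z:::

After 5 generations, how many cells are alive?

6

step 0: ZZZZZZ:
Z:Z:::Z
Z::Z:Z:
ZZ:ZZ:Z
:Z:Z:::
step 1: ::::ZZ:
:::::::
:::Z:Z:
:Z:Z:ZZ
:::::::
step 2: :::::::
:::::Z:
::Z::ZZ
::Z::ZZ
::::::Z
step 3: :::::::
:::::ZZ
::::Z::
Z::::::
:::::ZZ
step 4: :::::::
:::::Z:
:::::ZZ
:::::ZZ
::::::Z
step 5: :::::::
:::::ZZ
::::Z::
Z::::::
:::::ZZ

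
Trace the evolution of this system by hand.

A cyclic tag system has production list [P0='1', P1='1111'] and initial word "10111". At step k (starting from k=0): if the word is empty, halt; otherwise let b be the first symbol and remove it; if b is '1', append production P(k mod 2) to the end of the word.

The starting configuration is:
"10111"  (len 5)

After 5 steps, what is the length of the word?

7

step 0: "10111"  (len 5)
step 1: "01111"  (len 5)
step 2: "1111"  (len 4)
step 3: "1111"  (len 4)
step 4: "1111111"  (len 7)
step 5: "1111111"  (len 7)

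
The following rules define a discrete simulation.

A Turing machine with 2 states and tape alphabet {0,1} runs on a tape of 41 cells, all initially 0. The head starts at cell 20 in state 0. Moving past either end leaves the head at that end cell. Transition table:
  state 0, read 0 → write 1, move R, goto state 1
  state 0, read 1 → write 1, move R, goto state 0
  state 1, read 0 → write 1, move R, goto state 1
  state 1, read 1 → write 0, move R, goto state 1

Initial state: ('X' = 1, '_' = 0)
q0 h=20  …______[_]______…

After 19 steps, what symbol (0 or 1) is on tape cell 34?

[0] q0 h=20  …______[_]______…
[1] q1 h=21  …_____X[_]______…
[2] q1 h=22  …____XX[_]______…
[3] q1 h=23  …___XXX[_]______…
[4] q1 h=24  …__XXXX[_]______…
[5] q1 h=25  …_XXXXX[_]______…
[6] q1 h=26  …XXXXXX[_]______…
[7] q1 h=27  …XXXXXX[_]______…
[8] q1 h=28  …XXXXXX[_]______…
[9] q1 h=29  …XXXXXX[_]______…
[10] q1 h=30  …XXXXXX[_]______…
[11] q1 h=31  …XXXXXX[_]______…
[12] q1 h=32  …XXXXXX[_]______…
[13] q1 h=33  …XXXXXX[_]______…
[14] q1 h=34  …XXXXXX[_]______|
[15] q1 h=35  …XXXXXX[_]_____|
[16] q1 h=36  …XXXXXX[_]____|
[17] q1 h=37  …XXXXXX[_]___|
[18] q1 h=38  …XXXXXX[_]__|
[19] q1 h=39  …XXXXXX[_]_|

1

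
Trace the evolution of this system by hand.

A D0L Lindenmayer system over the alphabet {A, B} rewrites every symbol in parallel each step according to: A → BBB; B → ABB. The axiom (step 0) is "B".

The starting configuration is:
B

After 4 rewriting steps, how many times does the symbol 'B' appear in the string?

61

0) B
1) ABB
2) BBBABBABB
3) ABBABBABBBBBABBABBBBBABBABB
4) BBBABBABBBBBABBABBBBBABBABBABBABBABBBBBABBABBBBBABBABBABBABBABBBBBABBABBBBBABBABB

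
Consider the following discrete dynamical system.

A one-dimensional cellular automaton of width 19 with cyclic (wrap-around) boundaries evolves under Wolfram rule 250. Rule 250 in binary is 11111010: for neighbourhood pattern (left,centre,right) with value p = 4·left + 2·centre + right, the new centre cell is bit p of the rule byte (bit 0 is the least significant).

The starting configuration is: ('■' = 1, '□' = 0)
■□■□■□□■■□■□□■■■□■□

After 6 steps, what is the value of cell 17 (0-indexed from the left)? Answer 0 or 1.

gen 0: ■□■□■□□■■□■□□■■■□■□
gen 1: □■□■□■■■■■□■■■■■■□■
gen 2: ■□■□■■■■■■■■■■■■■■□
gen 3: □■□■■■■■■■■■■■■■■■■
gen 4: ■□■■■■■■■■■■■■■■■■■
gen 5: ■■■■■■■■■■■■■■■■■■■
gen 6: ■■■■■■■■■■■■■■■■■■■

1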